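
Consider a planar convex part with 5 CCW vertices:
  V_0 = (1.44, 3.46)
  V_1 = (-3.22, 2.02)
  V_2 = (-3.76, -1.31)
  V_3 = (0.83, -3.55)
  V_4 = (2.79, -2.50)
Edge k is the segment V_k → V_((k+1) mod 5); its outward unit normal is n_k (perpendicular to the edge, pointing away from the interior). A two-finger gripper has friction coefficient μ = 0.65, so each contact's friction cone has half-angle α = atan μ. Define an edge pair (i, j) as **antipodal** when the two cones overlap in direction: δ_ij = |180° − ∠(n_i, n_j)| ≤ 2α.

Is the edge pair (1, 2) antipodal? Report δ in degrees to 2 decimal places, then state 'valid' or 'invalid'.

δ = 106.80°, invalid

α = atan 0.65 = 33.02°;  2α = 66.05°
edge 1: e_1 = (-0.54, -3.33);  n_1 = (-0.9871, +0.1601)
edge 2: e_2 = (+4.59, -2.24);  n_2 = (-0.4386, -0.8987)
∠(n_1, n_2) = 73.20°
δ = |180° − 73.20°| = 106.80°
106.80° > 2α = 66.05°  →  invalid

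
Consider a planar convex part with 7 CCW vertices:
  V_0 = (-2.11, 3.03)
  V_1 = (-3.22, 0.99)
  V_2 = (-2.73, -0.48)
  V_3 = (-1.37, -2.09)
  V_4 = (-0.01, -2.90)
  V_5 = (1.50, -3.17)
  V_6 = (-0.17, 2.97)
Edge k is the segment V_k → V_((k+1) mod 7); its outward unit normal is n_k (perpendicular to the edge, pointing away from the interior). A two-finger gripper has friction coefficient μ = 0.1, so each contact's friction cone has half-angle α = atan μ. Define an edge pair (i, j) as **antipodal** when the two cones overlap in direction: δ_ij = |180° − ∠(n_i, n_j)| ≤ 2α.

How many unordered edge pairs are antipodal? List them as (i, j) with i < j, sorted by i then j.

α = atan 0.1 = 5.71°;  2α = 11.42°
n_0 = (-0.8784, +0.4779)
n_1 = (-0.9487, -0.3162)
n_2 = (-0.7639, -0.6453)
n_3 = (-0.5117, -0.8592)
n_4 = (-0.1760, -0.9844)
n_5 = (+0.9649, +0.2625)
n_6 = (+0.0309, +0.9995)
  (0,1): δ = 133.01°  ·
  (0,2): δ = 111.26°  ·
  (0,3): δ = 92.23°  ·
  (0,4): δ = 71.59°  ·
  (0,5): δ = 43.77°  ·
  (0,6): δ = 116.78°  ·
  (1,2): δ = 158.25°  ·
  (1,3): δ = 139.21°  ·
  (1,4): δ = 118.57°  ·
  (1,5): δ = 3.22°  ✓
  (1,6): δ = 69.79°  ·
  (2,3): δ = 160.97°  ·
  (2,4): δ = 140.33°  ·
  (2,5): δ = 24.97°  ·
  (2,6): δ = 48.04°  ·
  (3,4): δ = 159.36°  ·
  (3,5): δ = 44.01°  ·
  (3,6): δ = 29.01°  ·
  (4,5): δ = 64.65°  ·
  (4,6): δ = 8.37°  ✓
  (5,6): δ = 106.99°  ·
antipodal pairs: 2

count = 2; pairs: (1,5), (4,6)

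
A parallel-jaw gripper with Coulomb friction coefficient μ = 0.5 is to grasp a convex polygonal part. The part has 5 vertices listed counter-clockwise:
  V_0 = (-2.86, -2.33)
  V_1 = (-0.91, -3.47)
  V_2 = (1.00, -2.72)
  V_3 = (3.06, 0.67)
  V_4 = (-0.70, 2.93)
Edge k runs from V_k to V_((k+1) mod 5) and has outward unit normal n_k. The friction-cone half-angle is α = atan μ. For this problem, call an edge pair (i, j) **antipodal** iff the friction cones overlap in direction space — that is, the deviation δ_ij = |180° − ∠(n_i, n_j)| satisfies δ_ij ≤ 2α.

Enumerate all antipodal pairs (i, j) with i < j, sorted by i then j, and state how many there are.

count = 4; pairs: (0,3), (1,3), (1,4), (2,4)

α = atan 0.5 = 26.57°;  2α = 53.13°
n_0 = (-0.5047, -0.8633)
n_1 = (+0.3655, -0.9308)
n_2 = (+0.8546, -0.5193)
n_3 = (+0.5152, +0.8571)
n_4 = (-0.9250, +0.3799)
  (0,1): δ = 128.25°  ·
  (0,2): δ = 90.97°  ·
  (0,3): δ = 0.70°  ✓
  (0,4): δ = 97.99°  ·
  (1,2): δ = 142.72°  ·
  (1,3): δ = 52.45°  ✓
  (1,4): δ = 46.24°  ✓
  (2,3): δ = 89.72°  ·
  (2,4): δ = 8.96°  ✓
  (3,4): δ = 81.32°  ·
antipodal pairs: 4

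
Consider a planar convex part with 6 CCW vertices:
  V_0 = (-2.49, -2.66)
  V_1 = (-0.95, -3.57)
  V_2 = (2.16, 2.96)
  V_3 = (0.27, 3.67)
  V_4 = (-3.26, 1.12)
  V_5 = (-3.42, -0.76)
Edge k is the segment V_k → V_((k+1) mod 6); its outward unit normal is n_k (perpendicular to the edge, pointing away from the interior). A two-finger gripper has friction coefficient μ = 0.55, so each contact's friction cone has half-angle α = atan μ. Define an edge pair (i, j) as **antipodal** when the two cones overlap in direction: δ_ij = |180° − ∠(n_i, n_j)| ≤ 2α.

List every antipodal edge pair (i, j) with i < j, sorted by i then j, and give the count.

α = atan 0.55 = 28.81°;  2α = 57.62°
n_0 = (-0.5087, -0.8609)
n_1 = (+0.9028, -0.4300)
n_2 = (+0.3517, +0.9361)
n_3 = (-0.5856, +0.8106)
n_4 = (-0.9964, +0.0848)
n_5 = (-0.8982, -0.4396)
  (0,1): δ = 84.89°  ·
  (0,2): δ = 9.99°  ✓
  (0,3): δ = 66.42°  ·
  (0,4): δ = 115.71°  ·
  (0,5): δ = 146.66°  ·
  (1,2): δ = 85.12°  ·
  (1,3): δ = 28.69°  ✓
  (1,4): δ = 20.60°  ✓
  (1,5): δ = 51.55°  ✓
  (2,3): δ = 123.57°  ·
  (2,4): δ = 74.28°  ·
  (2,5): δ = 43.33°  ✓
  (3,4): δ = 130.71°  ·
  (3,5): δ = 99.76°  ·
  (4,5): δ = 149.05°  ·
antipodal pairs: 5

count = 5; pairs: (0,2), (1,3), (1,4), (1,5), (2,5)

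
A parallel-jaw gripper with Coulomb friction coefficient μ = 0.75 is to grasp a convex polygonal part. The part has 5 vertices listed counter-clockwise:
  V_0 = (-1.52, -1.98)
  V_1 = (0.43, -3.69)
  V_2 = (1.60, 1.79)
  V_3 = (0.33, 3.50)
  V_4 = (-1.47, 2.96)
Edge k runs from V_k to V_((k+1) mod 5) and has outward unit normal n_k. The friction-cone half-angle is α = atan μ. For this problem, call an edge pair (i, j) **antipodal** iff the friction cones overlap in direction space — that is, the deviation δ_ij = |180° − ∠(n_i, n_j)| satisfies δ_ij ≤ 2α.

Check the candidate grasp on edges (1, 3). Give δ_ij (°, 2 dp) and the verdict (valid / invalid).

δ = 61.25°, valid

α = atan 0.75 = 36.87°;  2α = 73.74°
edge 1: e_1 = (+1.17, +5.48);  n_1 = (+0.9780, -0.2088)
edge 3: e_3 = (-1.80, -0.54);  n_3 = (-0.2873, +0.9578)
∠(n_1, n_3) = 118.75°
δ = |180° − 118.75°| = 61.25°
61.25° ≤ 2α = 73.74°  →  valid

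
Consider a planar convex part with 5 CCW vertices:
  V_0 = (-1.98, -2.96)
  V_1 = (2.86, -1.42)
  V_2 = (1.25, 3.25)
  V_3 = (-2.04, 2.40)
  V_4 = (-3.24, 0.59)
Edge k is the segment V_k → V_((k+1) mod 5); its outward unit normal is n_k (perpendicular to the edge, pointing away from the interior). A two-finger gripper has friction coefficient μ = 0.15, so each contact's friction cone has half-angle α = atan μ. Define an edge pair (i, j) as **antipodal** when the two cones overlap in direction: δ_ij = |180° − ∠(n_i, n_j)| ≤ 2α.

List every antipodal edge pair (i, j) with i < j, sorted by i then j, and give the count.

α = atan 0.15 = 8.53°;  2α = 17.06°
n_0 = (+0.3032, -0.9529)
n_1 = (+0.9454, +0.3259)
n_2 = (-0.2501, +0.9682)
n_3 = (-0.8335, +0.5526)
n_4 = (-0.9424, -0.3345)
  (0,1): δ = 88.63°  ·
  (0,2): δ = 3.16°  ✓
  (0,3): δ = 38.81°  ·
  (0,4): δ = 91.89°  ·
  (1,2): δ = 94.54°  ·
  (1,3): δ = 52.57°  ·
  (1,4): δ = 0.52°  ✓
  (2,3): δ = 138.03°  ·
  (2,4): δ = 84.94°  ·
  (3,4): δ = 126.92°  ·
antipodal pairs: 2

count = 2; pairs: (0,2), (1,4)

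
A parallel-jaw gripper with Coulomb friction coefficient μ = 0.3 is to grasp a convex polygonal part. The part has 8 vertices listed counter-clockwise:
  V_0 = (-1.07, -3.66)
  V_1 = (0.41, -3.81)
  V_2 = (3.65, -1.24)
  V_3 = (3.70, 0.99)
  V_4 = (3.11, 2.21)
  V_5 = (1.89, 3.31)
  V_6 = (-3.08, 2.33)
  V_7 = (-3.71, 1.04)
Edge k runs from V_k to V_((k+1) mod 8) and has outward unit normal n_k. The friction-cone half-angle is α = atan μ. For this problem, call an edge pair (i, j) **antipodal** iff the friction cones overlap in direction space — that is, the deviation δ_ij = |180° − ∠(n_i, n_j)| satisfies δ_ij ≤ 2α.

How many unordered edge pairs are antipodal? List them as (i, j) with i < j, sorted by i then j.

α = atan 0.3 = 16.70°;  2α = 33.40°
n_0 = (-0.1008, -0.9949)
n_1 = (+0.6214, -0.7835)
n_2 = (+0.9997, -0.0224)
n_3 = (+0.9003, +0.4354)
n_4 = (+0.6696, +0.7427)
n_5 = (-0.1935, +0.9811)
n_6 = (-0.8986, +0.4388)
n_7 = (-0.8719, -0.4897)
  (0,1): δ = 135.79°  ·
  (0,2): δ = 85.50°  ·
  (0,3): δ = 58.40°  ·
  (0,4): δ = 36.25°  ·
  (0,5): δ = 16.94°  ✓
  (0,6): δ = 69.76°  ·
  (0,7): δ = 125.11°  ·
  (1,2): δ = 129.71°  ·
  (1,3): δ = 102.61°  ·
  (1,4): δ = 80.46°  ·
  (1,5): δ = 27.27°  ✓
  (1,6): δ = 25.55°  ✓
  (1,7): δ = 80.90°  ·
  (2,3): δ = 152.91°  ·
  (2,4): δ = 130.75°  ·
  (2,5): δ = 77.56°  ·
  (2,6): δ = 24.75°  ✓
  (2,7): δ = 30.61°  ✓
  (3,4): δ = 157.85°  ·
  (3,5): δ = 104.65°  ·
  (3,6): δ = 51.84°  ·
  (3,7): δ = 3.51°  ✓
  (4,5): δ = 126.81°  ·
  (4,6): δ = 73.99°  ·
  (4,7): δ = 18.64°  ✓
  (5,6): δ = 127.18°  ·
  (5,7): δ = 71.83°  ·
  (6,7): δ = 124.65°  ·
antipodal pairs: 7

count = 7; pairs: (0,5), (1,5), (1,6), (2,6), (2,7), (3,7), (4,7)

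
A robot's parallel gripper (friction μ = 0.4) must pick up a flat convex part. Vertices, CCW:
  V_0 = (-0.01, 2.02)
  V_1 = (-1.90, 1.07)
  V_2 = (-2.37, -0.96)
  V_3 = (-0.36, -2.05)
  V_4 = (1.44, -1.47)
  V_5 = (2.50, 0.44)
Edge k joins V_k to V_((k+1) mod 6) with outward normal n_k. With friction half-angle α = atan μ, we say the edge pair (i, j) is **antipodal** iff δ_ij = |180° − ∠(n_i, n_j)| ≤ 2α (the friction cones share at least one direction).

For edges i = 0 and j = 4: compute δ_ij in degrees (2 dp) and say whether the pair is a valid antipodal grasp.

δ = 34.28°, valid

α = atan 0.4 = 21.80°;  2α = 43.60°
edge 0: e_0 = (-1.89, -0.95);  n_0 = (-0.4491, +0.8935)
edge 4: e_4 = (+1.06, +1.91);  n_4 = (+0.8744, -0.4853)
∠(n_0, n_4) = 145.72°
δ = |180° − 145.72°| = 34.28°
34.28° ≤ 2α = 43.60°  →  valid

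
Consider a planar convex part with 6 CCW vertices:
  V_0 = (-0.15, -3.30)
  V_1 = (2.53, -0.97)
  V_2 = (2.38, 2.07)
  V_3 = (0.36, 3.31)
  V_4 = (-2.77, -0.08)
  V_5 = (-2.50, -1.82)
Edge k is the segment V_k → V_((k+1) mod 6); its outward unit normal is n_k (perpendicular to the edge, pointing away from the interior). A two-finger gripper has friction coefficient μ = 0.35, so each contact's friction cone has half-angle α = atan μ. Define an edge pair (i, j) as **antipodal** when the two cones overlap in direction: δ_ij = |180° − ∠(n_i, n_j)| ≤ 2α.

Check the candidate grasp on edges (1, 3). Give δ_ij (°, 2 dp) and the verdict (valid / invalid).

δ = 45.54°, invalid

α = atan 0.35 = 19.29°;  2α = 38.58°
edge 1: e_1 = (-0.15, +3.04);  n_1 = (+0.9988, +0.0493)
edge 3: e_3 = (-3.13, -3.39);  n_3 = (-0.7347, +0.6784)
∠(n_1, n_3) = 134.46°
δ = |180° − 134.46°| = 45.54°
45.54° > 2α = 38.58°  →  invalid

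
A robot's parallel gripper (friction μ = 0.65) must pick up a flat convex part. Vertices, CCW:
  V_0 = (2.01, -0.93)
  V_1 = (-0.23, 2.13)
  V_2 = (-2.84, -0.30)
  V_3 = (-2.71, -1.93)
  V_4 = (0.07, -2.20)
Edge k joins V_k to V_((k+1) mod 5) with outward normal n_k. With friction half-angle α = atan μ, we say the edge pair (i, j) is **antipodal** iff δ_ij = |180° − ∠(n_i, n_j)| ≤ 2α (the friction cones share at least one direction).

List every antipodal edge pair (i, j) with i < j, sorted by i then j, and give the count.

count = 5; pairs: (0,2), (0,3), (1,3), (1,4), (2,4)

α = atan 0.65 = 33.02°;  2α = 66.05°
n_0 = (+0.8069, +0.5907)
n_1 = (-0.6814, +0.7319)
n_2 = (-0.9968, -0.0795)
n_3 = (-0.0967, -0.9953)
n_4 = (+0.5477, -0.8367)
  (0,1): δ = 83.25°  ·
  (0,2): δ = 31.65°  ✓
  (0,3): δ = 48.25°  ✓
  (0,4): δ = 87.01°  ·
  (1,2): δ = 128.39°  ·
  (1,3): δ = 48.50°  ✓
  (1,4): δ = 9.74°  ✓
  (2,3): δ = 100.11°  ·
  (2,4): δ = 61.35°  ✓
  (3,4): δ = 141.24°  ·
antipodal pairs: 5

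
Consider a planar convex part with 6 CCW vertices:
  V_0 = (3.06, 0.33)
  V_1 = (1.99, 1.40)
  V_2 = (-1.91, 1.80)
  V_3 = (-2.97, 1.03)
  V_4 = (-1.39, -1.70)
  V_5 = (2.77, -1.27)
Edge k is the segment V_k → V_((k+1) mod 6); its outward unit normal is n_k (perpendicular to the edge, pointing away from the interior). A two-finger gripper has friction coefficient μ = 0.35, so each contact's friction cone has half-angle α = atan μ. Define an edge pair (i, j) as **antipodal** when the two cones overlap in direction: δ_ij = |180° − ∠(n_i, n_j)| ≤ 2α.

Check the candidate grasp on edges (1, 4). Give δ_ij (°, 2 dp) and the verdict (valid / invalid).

δ = 11.76°, valid

α = atan 0.35 = 19.29°;  2α = 38.58°
edge 1: e_1 = (-3.90, +0.40);  n_1 = (+0.1020, +0.9948)
edge 4: e_4 = (+4.16, +0.43);  n_4 = (+0.1028, -0.9947)
∠(n_1, n_4) = 168.24°
δ = |180° − 168.24°| = 11.76°
11.76° ≤ 2α = 38.58°  →  valid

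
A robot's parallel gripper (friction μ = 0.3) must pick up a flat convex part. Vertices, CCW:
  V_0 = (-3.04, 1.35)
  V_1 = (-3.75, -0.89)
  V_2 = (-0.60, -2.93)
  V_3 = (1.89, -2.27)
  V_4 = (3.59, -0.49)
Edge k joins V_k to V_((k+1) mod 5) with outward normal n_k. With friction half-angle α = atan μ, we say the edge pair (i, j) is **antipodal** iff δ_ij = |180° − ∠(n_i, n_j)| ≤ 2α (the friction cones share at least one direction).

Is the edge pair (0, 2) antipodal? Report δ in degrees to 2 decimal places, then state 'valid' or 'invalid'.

α = atan 0.3 = 16.70°;  2α = 33.40°
edge 0: e_0 = (-0.71, -2.24);  n_0 = (-0.9533, +0.3021)
edge 2: e_2 = (+2.49, +0.66);  n_2 = (+0.2562, -0.9666)
∠(n_0, n_2) = 122.43°
δ = |180° − 122.43°| = 57.57°
57.57° > 2α = 33.40°  →  invalid

δ = 57.57°, invalid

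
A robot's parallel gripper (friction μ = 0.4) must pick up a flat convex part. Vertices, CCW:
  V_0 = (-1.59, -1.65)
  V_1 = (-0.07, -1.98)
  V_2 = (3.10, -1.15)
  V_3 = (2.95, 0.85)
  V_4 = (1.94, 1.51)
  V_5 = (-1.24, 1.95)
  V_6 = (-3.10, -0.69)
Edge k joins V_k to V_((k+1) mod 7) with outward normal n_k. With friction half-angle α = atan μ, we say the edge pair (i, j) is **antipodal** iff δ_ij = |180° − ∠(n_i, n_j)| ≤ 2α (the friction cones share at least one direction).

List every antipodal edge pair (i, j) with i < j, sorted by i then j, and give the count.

α = atan 0.4 = 21.80°;  2α = 43.60°
n_0 = (-0.2122, -0.9772)
n_1 = (+0.2533, -0.9674)
n_2 = (+0.9972, +0.0748)
n_3 = (+0.5470, +0.8371)
n_4 = (+0.1371, +0.9906)
n_5 = (-0.8175, +0.5760)
n_6 = (-0.5365, -0.8439)
  (0,1): δ = 153.08°  ·
  (0,2): δ = 73.46°  ·
  (0,3): δ = 20.91°  ✓
  (0,4): δ = 4.37°  ✓
  (0,5): δ = 67.08°  ·
  (0,6): δ = 159.80°  ·
  (1,2): δ = 100.38°  ·
  (1,3): δ = 47.84°  ·
  (1,4): δ = 22.55°  ✓
  (1,5): δ = 40.16°  ✓
  (1,6): δ = 132.88°  ·
  (2,3): δ = 127.45°  ·
  (2,4): δ = 102.17°  ·
  (2,5): δ = 39.46°  ✓
  (2,6): δ = 53.26°  ·
  (3,4): δ = 154.71°  ·
  (3,5): δ = 92.00°  ·
  (3,6): δ = 0.72°  ✓
  (4,5): δ = 117.29°  ·
  (4,6): δ = 24.57°  ✓
  (5,6): δ = 87.28°  ·
antipodal pairs: 7

count = 7; pairs: (0,3), (0,4), (1,4), (1,5), (2,5), (3,6), (4,6)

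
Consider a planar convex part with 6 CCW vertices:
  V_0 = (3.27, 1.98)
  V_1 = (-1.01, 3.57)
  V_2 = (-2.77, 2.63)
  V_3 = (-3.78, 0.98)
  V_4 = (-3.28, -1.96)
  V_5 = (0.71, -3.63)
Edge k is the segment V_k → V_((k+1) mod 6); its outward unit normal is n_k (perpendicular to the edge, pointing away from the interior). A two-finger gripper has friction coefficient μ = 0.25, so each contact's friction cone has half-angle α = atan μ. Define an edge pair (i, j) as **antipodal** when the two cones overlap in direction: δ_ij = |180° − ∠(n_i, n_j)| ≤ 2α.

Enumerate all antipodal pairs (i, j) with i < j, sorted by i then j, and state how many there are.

α = atan 0.25 = 14.04°;  2α = 28.07°
n_0 = (+0.3482, +0.9374)
n_1 = (-0.4711, +0.8821)
n_2 = (-0.8529, +0.5221)
n_3 = (-0.9858, -0.1677)
n_4 = (-0.3861, -0.9225)
n_5 = (+0.9098, -0.4151)
  (0,1): δ = 131.51°  ·
  (0,2): δ = 101.09°  ·
  (0,3): δ = 59.97°  ·
  (0,4): δ = 2.33°  ✓
  (0,5): δ = 85.85°  ·
  (1,2): δ = 149.58°  ·
  (1,3): δ = 108.45°  ·
  (1,4): δ = 50.82°  ·
  (1,5): δ = 37.37°  ·
  (2,3): δ = 138.88°  ·
  (2,4): δ = 81.24°  ·
  (2,5): δ = 6.94°  ✓
  (3,4): δ = 122.36°  ·
  (3,5): δ = 34.18°  ·
  (4,5): δ = 91.82°  ·
antipodal pairs: 2

count = 2; pairs: (0,4), (2,5)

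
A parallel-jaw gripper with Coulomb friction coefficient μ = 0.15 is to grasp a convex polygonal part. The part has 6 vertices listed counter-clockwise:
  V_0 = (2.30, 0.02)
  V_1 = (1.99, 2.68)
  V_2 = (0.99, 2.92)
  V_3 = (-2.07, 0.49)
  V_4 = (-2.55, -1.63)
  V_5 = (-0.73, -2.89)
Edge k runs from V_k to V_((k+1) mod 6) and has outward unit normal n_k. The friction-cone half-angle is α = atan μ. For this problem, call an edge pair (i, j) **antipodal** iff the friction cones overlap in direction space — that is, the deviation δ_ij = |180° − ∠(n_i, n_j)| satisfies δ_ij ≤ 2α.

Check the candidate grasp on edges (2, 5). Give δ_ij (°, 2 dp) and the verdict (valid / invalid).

α = atan 0.15 = 8.53°;  2α = 17.06°
edge 2: e_2 = (-3.06, -2.43);  n_2 = (-0.6219, +0.7831)
edge 5: e_5 = (+3.03, +2.91);  n_5 = (+0.6927, -0.7212)
∠(n_2, n_5) = 174.61°
δ = |180° − 174.61°| = 5.39°
5.39° ≤ 2α = 17.06°  →  valid

δ = 5.39°, valid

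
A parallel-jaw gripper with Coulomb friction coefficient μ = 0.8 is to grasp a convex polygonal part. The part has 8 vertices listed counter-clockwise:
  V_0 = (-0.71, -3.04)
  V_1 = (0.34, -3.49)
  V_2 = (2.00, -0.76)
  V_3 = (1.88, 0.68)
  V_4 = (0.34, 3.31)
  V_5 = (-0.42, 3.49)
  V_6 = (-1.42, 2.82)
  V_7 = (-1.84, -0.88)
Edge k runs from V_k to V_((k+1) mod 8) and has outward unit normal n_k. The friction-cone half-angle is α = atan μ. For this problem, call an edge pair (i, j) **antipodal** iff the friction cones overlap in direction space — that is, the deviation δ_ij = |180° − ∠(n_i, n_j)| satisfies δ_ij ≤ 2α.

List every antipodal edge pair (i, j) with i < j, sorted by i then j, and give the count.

α = atan 0.8 = 38.66°;  2α = 77.32°
n_0 = (-0.3939, -0.9191)
n_1 = (+0.8544, -0.5195)
n_2 = (+0.9965, +0.0830)
n_3 = (+0.8629, +0.5053)
n_4 = (+0.2305, +0.9731)
n_5 = (-0.5566, +0.8308)
n_6 = (-0.9936, +0.1128)
n_7 = (-0.8861, -0.4635)
  (0,1): δ = 98.10°  ·
  (0,2): δ = 62.04°  ✓
  (0,3): δ = 36.45°  ✓
  (0,4): δ = 9.87°  ✓
  (0,5): δ = 57.02°  ✓
  (0,6): δ = 106.72°  ·
  (0,7): δ = 140.81°  ·
  (1,2): δ = 143.93°  ·
  (1,3): δ = 118.35°  ·
  (1,4): δ = 72.02°  ✓
  (1,5): δ = 24.88°  ✓
  (1,6): δ = 24.83°  ✓
  (1,7): δ = 58.92°  ✓
  (2,3): δ = 154.41°  ·
  (2,4): δ = 108.09°  ·
  (2,5): δ = 60.94°  ✓
  (2,6): δ = 11.24°  ✓
  (2,7): δ = 22.85°  ✓
  (3,4): δ = 133.68°  ·
  (3,5): δ = 86.53°  ·
  (3,6): δ = 36.83°  ✓
  (3,7): δ = 2.73°  ✓
  (4,5): δ = 132.85°  ·
  (4,6): δ = 83.15°  ·
  (4,7): δ = 49.06°  ✓
  (5,6): δ = 130.30°  ·
  (5,7): δ = 96.21°  ·
  (6,7): δ = 145.91°  ·
antipodal pairs: 14

count = 14; pairs: (0,2), (0,3), (0,4), (0,5), (1,4), (1,5), (1,6), (1,7), (2,5), (2,6), (2,7), (3,6), (3,7), (4,7)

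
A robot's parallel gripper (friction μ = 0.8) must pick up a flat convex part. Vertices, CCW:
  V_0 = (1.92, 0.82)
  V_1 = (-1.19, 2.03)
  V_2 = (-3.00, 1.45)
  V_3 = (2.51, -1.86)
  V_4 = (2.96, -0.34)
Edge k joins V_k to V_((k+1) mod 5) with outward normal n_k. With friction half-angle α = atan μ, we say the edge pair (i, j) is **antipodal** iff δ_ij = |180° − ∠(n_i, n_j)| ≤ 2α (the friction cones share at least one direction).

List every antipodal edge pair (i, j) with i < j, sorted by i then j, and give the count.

α = atan 0.8 = 38.66°;  2α = 77.32°
n_0 = (+0.3626, +0.9319)
n_1 = (-0.3052, +0.9523)
n_2 = (-0.5150, -0.8572)
n_3 = (+0.9589, -0.2839)
n_4 = (+0.7446, +0.6675)
  (0,1): δ = 140.97°  ·
  (0,2): δ = 9.73°  ✓
  (0,3): δ = 94.77°  ·
  (0,4): δ = 153.14°  ·
  (1,2): δ = 48.76°  ✓
  (1,3): δ = 55.74°  ✓
  (1,4): δ = 114.11°  ·
  (2,3): δ = 75.50°  ✓
  (2,4): δ = 17.13°  ✓
  (3,4): δ = 121.63°  ·
antipodal pairs: 5

count = 5; pairs: (0,2), (1,2), (1,3), (2,3), (2,4)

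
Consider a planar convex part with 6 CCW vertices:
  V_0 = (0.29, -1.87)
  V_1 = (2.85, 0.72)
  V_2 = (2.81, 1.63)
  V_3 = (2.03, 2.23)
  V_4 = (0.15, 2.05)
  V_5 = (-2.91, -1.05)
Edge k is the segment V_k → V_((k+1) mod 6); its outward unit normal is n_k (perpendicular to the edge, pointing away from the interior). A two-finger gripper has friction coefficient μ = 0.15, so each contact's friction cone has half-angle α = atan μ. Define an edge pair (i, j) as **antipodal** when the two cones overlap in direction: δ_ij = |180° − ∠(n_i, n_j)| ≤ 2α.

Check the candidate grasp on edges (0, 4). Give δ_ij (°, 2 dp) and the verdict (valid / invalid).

α = atan 0.15 = 8.53°;  2α = 17.06°
edge 0: e_0 = (+2.56, +2.59);  n_0 = (+0.7112, -0.7030)
edge 4: e_4 = (-3.06, -3.10);  n_4 = (-0.7117, +0.7025)
∠(n_0, n_4) = 179.96°
δ = |180° − 179.96°| = 0.04°
0.04° ≤ 2α = 17.06°  →  valid

δ = 0.04°, valid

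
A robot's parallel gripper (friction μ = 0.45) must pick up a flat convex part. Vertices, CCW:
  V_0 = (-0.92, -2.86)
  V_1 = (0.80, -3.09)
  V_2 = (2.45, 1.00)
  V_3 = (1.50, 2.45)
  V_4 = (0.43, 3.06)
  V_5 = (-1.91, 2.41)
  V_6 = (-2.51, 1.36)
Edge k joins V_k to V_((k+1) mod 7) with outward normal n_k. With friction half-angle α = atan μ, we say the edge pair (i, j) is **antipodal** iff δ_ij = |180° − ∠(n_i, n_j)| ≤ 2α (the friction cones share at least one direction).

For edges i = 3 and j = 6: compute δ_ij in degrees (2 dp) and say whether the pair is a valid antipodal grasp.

δ = 39.67°, valid

α = atan 0.45 = 24.23°;  2α = 48.46°
edge 3: e_3 = (-1.07, +0.61);  n_3 = (+0.4953, +0.8687)
edge 6: e_6 = (+1.59, -4.22);  n_6 = (-0.9358, -0.3526)
∠(n_3, n_6) = 140.33°
δ = |180° − 140.33°| = 39.67°
39.67° ≤ 2α = 48.46°  →  valid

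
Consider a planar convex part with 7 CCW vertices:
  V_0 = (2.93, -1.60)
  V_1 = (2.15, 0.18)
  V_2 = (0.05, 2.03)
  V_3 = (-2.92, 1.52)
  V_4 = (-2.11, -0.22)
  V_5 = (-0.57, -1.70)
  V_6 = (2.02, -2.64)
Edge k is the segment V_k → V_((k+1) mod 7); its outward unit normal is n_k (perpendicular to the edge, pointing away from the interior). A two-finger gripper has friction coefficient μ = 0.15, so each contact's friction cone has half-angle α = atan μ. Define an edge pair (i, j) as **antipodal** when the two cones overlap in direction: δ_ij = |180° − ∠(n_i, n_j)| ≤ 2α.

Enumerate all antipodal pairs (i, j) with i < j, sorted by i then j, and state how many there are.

α = atan 0.15 = 8.53°;  2α = 17.06°
n_0 = (+0.9159, +0.4014)
n_1 = (+0.6610, +0.7504)
n_2 = (-0.1692, +0.9856)
n_3 = (-0.9066, -0.4220)
n_4 = (-0.6929, -0.7210)
n_5 = (-0.3412, -0.9400)
n_6 = (+0.7526, -0.6585)
  (0,1): δ = 155.04°  ·
  (0,2): δ = 103.92°  ·
  (0,3): δ = 1.30°  ✓
  (0,4): δ = 22.48°  ·
  (0,5): δ = 46.39°  ·
  (0,6): δ = 115.15°  ·
  (1,2): δ = 128.88°  ·
  (1,3): δ = 23.66°  ·
  (1,4): δ = 2.48°  ✓
  (1,5): δ = 21.43°  ·
  (1,6): δ = 90.19°  ·
  (2,3): δ = 74.78°  ·
  (2,4): δ = 53.61°  ·
  (2,5): δ = 29.69°  ·
  (2,6): δ = 39.07°  ·
  (3,4): δ = 158.82°  ·
  (3,5): δ = 134.91°  ·
  (3,6): δ = 66.15°  ·
  (4,5): δ = 156.09°  ·
  (4,6): δ = 87.32°  ·
  (5,6): δ = 111.24°  ·
antipodal pairs: 2

count = 2; pairs: (0,3), (1,4)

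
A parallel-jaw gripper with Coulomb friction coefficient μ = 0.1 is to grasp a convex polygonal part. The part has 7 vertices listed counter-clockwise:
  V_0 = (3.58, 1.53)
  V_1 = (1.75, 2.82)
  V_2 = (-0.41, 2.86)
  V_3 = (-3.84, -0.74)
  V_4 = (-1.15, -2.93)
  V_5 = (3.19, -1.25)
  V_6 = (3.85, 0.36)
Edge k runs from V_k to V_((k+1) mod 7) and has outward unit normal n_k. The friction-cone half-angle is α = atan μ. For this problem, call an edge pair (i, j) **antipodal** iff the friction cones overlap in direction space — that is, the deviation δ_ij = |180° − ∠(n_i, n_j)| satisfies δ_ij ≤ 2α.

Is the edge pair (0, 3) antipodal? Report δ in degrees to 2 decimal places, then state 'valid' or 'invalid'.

δ = 3.97°, valid

α = atan 0.1 = 5.71°;  2α = 11.42°
edge 0: e_0 = (-1.83, +1.29);  n_0 = (+0.5762, +0.8173)
edge 3: e_3 = (+2.69, -2.19);  n_3 = (-0.6314, -0.7755)
∠(n_0, n_3) = 176.03°
δ = |180° − 176.03°| = 3.97°
3.97° ≤ 2α = 11.42°  →  valid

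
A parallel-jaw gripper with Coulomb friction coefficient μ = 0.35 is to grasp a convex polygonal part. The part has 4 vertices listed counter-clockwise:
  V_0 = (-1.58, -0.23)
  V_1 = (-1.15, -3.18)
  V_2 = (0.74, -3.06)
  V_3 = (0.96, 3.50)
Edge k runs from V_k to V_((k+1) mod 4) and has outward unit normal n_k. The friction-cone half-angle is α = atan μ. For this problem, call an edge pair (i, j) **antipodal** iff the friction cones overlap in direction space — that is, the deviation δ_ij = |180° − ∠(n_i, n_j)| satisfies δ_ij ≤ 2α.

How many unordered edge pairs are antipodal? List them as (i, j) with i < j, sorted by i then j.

α = atan 0.35 = 19.29°;  2α = 38.58°
n_0 = (-0.9895, -0.1442)
n_1 = (+0.0634, -0.9980)
n_2 = (+0.9994, -0.0335)
n_3 = (-0.8266, +0.5629)
  (0,1): δ = 94.66°  ·
  (0,2): δ = 10.21°  ✓
  (0,3): δ = 137.45°  ·
  (1,2): δ = 95.55°  ·
  (1,3): δ = 52.11°  ·
  (2,3): δ = 32.33°  ✓
antipodal pairs: 2

count = 2; pairs: (0,2), (2,3)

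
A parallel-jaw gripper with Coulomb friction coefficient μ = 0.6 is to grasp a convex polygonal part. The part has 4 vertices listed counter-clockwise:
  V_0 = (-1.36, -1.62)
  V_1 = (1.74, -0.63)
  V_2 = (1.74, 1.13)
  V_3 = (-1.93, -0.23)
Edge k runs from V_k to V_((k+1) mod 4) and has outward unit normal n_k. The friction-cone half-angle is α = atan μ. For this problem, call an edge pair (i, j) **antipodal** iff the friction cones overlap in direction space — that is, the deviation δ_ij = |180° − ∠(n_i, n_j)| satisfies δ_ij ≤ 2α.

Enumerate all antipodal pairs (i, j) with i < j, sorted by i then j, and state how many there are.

count = 2; pairs: (0,2), (1,3)

α = atan 0.6 = 30.96°;  2α = 61.93°
n_0 = (+0.3042, -0.9526)
n_1 = (+1.0000, -0.0000)
n_2 = (-0.3475, +0.9377)
n_3 = (-0.9252, -0.3794)
  (0,1): δ = 107.71°  ·
  (0,2): δ = 2.62°  ✓
  (0,3): δ = 94.59°  ·
  (1,2): δ = 69.67°  ·
  (1,3): δ = 22.30°  ✓
  (2,3): δ = 88.04°  ·
antipodal pairs: 2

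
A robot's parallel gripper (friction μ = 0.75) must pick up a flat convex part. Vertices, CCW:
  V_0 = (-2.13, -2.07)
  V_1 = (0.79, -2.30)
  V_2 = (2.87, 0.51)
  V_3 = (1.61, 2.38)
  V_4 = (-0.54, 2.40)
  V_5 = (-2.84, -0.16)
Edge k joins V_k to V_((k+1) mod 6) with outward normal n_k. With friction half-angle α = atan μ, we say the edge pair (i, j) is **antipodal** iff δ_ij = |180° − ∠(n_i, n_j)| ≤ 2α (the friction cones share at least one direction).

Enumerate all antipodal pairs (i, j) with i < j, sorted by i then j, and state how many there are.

count = 8; pairs: (0,2), (0,3), (0,4), (1,3), (1,4), (1,5), (2,5), (3,5)

α = atan 0.75 = 36.87°;  2α = 73.74°
n_0 = (-0.0785, -0.9969)
n_1 = (+0.8038, -0.5950)
n_2 = (+0.8293, +0.5588)
n_3 = (+0.0093, +1.0000)
n_4 = (-0.7439, +0.6683)
n_5 = (-0.9373, -0.3484)
  (0,1): δ = 122.01°  ·
  (0,2): δ = 51.52°  ✓
  (0,3): δ = 3.97°  ✓
  (0,4): δ = 52.57°  ✓
  (0,5): δ = 114.90°  ·
  (1,2): δ = 109.52°  ·
  (1,3): δ = 54.02°  ✓
  (1,4): δ = 5.43°  ✓
  (1,5): δ = 56.90°  ✓
  (2,3): δ = 124.50°  ·
  (2,4): δ = 75.91°  ·
  (2,5): δ = 13.58°  ✓
  (3,4): δ = 131.40°  ·
  (3,5): δ = 69.08°  ✓
  (4,5): δ = 117.67°  ·
antipodal pairs: 8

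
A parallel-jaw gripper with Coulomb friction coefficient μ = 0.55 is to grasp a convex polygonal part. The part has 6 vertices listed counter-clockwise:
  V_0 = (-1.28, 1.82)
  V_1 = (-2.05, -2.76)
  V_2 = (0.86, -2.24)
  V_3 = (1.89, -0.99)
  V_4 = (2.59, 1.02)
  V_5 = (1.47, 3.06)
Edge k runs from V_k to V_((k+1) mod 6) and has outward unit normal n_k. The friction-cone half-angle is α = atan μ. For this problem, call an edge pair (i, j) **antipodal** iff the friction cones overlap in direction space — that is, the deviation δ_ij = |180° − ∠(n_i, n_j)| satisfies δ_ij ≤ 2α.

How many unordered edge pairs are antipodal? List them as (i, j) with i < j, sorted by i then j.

α = atan 0.55 = 28.81°;  2α = 57.62°
n_0 = (-0.9862, +0.1658)
n_1 = (+0.1759, -0.9844)
n_2 = (+0.7718, -0.6359)
n_3 = (+0.9444, -0.3289)
n_4 = (+0.8766, +0.4813)
n_5 = (-0.4111, +0.9116)
  (0,1): δ = 70.33°  ·
  (0,2): δ = 29.95°  ✓
  (0,3): δ = 9.66°  ✓
  (0,4): δ = 38.31°  ✓
  (0,5): δ = 123.81°  ·
  (1,2): δ = 139.62°  ·
  (1,3): δ = 119.33°  ·
  (1,4): δ = 71.36°  ·
  (1,5): δ = 14.14°  ✓
  (2,3): δ = 159.71°  ·
  (2,4): δ = 111.74°  ·
  (2,5): δ = 26.24°  ✓
  (3,4): δ = 132.03°  ·
  (3,5): δ = 46.53°  ✓
  (4,5): δ = 94.50°  ·
antipodal pairs: 6

count = 6; pairs: (0,2), (0,3), (0,4), (1,5), (2,5), (3,5)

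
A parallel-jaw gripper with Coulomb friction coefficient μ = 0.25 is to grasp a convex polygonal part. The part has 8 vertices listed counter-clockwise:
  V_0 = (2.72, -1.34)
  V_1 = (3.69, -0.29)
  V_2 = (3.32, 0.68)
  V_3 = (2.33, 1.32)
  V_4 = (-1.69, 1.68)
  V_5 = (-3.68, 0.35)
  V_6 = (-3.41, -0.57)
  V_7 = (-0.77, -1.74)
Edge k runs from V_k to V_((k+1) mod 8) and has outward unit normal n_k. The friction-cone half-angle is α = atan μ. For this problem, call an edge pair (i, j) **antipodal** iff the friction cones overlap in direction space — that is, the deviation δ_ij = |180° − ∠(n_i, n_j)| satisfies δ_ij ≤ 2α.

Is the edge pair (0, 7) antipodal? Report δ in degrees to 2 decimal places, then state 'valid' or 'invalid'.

α = atan 0.25 = 14.04°;  2α = 28.07°
edge 0: e_0 = (+0.97, +1.05);  n_0 = (+0.7345, -0.6786)
edge 7: e_7 = (+3.49, +0.40);  n_7 = (+0.1139, -0.9935)
∠(n_0, n_7) = 40.73°
δ = |180° − 40.73°| = 139.27°
139.27° > 2α = 28.07°  →  invalid

δ = 139.27°, invalid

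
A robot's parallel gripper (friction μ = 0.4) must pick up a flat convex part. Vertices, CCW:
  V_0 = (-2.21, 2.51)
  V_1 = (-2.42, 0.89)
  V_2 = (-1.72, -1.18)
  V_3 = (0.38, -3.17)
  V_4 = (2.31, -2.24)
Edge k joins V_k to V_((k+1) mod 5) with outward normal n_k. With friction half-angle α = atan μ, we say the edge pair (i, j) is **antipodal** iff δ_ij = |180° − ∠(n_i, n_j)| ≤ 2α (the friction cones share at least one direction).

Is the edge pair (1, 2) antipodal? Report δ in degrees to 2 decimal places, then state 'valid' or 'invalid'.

δ = 152.14°, invalid

α = atan 0.4 = 21.80°;  2α = 43.60°
edge 1: e_1 = (+0.70, -2.07);  n_1 = (-0.9473, -0.3203)
edge 2: e_2 = (+2.10, -1.99);  n_2 = (-0.6878, -0.7259)
∠(n_1, n_2) = 27.86°
δ = |180° − 27.86°| = 152.14°
152.14° > 2α = 43.60°  →  invalid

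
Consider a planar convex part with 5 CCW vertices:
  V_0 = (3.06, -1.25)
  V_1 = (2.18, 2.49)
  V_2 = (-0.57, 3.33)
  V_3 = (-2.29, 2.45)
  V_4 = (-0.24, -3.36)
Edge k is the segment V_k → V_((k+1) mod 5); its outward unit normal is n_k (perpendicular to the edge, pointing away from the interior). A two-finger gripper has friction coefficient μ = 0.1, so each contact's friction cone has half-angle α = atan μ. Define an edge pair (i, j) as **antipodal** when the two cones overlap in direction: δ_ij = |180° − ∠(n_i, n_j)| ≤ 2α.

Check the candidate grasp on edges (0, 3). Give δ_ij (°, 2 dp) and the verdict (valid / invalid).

δ = 6.19°, valid

α = atan 0.1 = 5.71°;  2α = 11.42°
edge 0: e_0 = (-0.88, +3.74);  n_0 = (+0.9734, +0.2290)
edge 3: e_3 = (+2.05, -5.81);  n_3 = (-0.9430, -0.3327)
∠(n_0, n_3) = 173.81°
δ = |180° − 173.81°| = 6.19°
6.19° ≤ 2α = 11.42°  →  valid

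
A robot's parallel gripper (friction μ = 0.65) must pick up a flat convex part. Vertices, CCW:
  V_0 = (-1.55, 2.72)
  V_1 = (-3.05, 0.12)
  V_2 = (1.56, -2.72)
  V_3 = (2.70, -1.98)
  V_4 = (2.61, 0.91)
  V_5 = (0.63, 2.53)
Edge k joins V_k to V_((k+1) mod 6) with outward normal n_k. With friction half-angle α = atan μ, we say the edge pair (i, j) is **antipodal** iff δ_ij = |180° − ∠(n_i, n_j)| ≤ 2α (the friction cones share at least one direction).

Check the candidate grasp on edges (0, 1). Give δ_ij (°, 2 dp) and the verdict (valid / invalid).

α = atan 0.65 = 33.02°;  2α = 66.05°
edge 0: e_0 = (-1.50, -2.60);  n_0 = (-0.8662, +0.4997)
edge 1: e_1 = (+4.61, -2.84);  n_1 = (-0.5245, -0.8514)
∠(n_0, n_1) = 88.35°
δ = |180° − 88.35°| = 91.65°
91.65° > 2α = 66.05°  →  invalid

δ = 91.65°, invalid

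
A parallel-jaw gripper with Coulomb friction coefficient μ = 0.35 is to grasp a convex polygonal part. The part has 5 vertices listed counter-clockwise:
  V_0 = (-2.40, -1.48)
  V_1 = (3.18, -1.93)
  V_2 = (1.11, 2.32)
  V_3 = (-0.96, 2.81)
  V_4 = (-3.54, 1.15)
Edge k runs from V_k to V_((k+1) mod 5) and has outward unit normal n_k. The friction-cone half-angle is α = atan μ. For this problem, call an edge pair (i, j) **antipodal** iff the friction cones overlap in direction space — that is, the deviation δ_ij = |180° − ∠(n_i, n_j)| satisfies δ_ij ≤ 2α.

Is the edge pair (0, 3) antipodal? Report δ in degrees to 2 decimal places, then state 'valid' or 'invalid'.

α = atan 0.35 = 19.29°;  2α = 38.58°
edge 0: e_0 = (+5.58, -0.45);  n_0 = (-0.0804, -0.9968)
edge 3: e_3 = (-2.58, -1.66);  n_3 = (-0.5411, +0.8410)
∠(n_0, n_3) = 142.63°
δ = |180° − 142.63°| = 37.37°
37.37° ≤ 2α = 38.58°  →  valid

δ = 37.37°, valid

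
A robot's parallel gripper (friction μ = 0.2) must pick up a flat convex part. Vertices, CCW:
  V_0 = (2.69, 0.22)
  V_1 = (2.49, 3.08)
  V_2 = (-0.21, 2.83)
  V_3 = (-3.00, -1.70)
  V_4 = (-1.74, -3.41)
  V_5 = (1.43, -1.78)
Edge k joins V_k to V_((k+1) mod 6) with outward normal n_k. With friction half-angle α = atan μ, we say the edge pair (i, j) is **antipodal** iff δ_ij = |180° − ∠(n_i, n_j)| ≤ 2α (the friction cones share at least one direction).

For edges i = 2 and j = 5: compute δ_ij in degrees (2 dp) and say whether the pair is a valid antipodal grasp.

δ = 0.58°, valid

α = atan 0.2 = 11.31°;  2α = 22.62°
edge 2: e_2 = (-2.79, -4.53);  n_2 = (-0.8515, +0.5244)
edge 5: e_5 = (+1.26, +2.00);  n_5 = (+0.8461, -0.5330)
∠(n_2, n_5) = 179.42°
δ = |180° − 179.42°| = 0.58°
0.58° ≤ 2α = 22.62°  →  valid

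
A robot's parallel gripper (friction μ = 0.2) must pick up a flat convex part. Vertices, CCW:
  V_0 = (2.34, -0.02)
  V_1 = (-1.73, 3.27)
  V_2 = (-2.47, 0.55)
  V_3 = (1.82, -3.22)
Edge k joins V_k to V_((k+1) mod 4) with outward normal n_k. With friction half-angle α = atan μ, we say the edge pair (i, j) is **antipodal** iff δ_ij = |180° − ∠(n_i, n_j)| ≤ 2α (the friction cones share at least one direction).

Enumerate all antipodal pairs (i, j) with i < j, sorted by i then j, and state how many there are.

count = 2; pairs: (0,2), (1,3)

α = atan 0.2 = 11.31°;  2α = 22.62°
n_0 = (+0.6286, +0.7777)
n_1 = (-0.9649, +0.2625)
n_2 = (-0.6601, -0.7512)
n_3 = (+0.9871, -0.1604)
  (0,1): δ = 66.27°  ·
  (0,2): δ = 2.36°  ✓
  (0,3): δ = 119.72°  ·
  (1,2): δ = 116.09°  ·
  (1,3): δ = 5.99°  ✓
  (2,3): δ = 57.92°  ·
antipodal pairs: 2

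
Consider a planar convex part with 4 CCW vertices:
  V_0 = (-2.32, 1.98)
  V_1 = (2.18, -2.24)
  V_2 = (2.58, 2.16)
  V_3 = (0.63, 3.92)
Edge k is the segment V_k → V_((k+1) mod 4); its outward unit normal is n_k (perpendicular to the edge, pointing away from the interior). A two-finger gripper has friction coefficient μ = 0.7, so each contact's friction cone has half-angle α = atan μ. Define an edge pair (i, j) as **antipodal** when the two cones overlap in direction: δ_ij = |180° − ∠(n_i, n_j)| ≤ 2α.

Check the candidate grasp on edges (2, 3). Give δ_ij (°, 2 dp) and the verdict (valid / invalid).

δ = 104.60°, invalid

α = atan 0.7 = 34.99°;  2α = 69.98°
edge 2: e_2 = (-1.95, +1.76);  n_2 = (+0.6700, +0.7423)
edge 3: e_3 = (-2.95, -1.94);  n_3 = (-0.5495, +0.8355)
∠(n_2, n_3) = 75.40°
δ = |180° − 75.40°| = 104.60°
104.60° > 2α = 69.98°  →  invalid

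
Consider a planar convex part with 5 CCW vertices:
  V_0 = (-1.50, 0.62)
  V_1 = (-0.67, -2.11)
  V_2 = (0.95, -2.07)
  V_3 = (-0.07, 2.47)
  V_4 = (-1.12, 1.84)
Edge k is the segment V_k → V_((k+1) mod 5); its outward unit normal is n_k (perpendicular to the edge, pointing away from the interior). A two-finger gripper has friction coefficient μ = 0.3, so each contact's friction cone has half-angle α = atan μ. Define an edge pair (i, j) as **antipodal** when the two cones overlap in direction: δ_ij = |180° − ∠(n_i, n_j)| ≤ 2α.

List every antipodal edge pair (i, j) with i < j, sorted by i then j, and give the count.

α = atan 0.3 = 16.70°;  2α = 33.40°
n_0 = (-0.9568, -0.2909)
n_1 = (+0.0247, -0.9997)
n_2 = (+0.9757, +0.2192)
n_3 = (-0.5145, +0.8575)
n_4 = (-0.9548, +0.2974)
  (0,1): δ = 105.50°  ·
  (0,2): δ = 4.25°  ✓
  (0,3): δ = 104.05°  ·
  (0,4): δ = 145.79°  ·
  (1,2): δ = 78.75°  ·
  (1,3): δ = 29.55°  ✓
  (1,4): δ = 71.29°  ·
  (2,3): δ = 71.70°  ·
  (2,4): δ = 29.96°  ✓
  (3,4): δ = 138.26°  ·
antipodal pairs: 3

count = 3; pairs: (0,2), (1,3), (2,4)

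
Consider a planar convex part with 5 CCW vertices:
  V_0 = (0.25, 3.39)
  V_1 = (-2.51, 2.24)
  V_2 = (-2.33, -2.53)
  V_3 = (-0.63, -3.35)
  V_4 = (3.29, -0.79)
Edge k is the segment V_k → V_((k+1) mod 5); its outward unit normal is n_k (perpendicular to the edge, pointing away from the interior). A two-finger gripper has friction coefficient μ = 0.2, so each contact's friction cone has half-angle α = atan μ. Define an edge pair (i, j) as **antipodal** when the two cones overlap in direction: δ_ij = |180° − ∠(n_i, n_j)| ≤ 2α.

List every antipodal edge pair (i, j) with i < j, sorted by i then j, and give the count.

count = 1; pairs: (0,3)

α = atan 0.2 = 11.31°;  2α = 22.62°
n_0 = (-0.3846, +0.9231)
n_1 = (-0.9993, -0.0377)
n_2 = (-0.4345, -0.9007)
n_3 = (+0.5468, -0.8373)
n_4 = (+0.8087, +0.5882)
  (0,1): δ = 110.46°  ·
  (0,2): δ = 48.37°  ·
  (0,3): δ = 10.53°  ✓
  (0,4): δ = 103.41°  ·
  (1,2): δ = 117.91°  ·
  (1,3): δ = 59.01°  ·
  (1,4): δ = 33.87°  ·
  (2,3): δ = 121.10°  ·
  (2,4): δ = 28.22°  ·
  (3,4): δ = 87.12°  ·
antipodal pairs: 1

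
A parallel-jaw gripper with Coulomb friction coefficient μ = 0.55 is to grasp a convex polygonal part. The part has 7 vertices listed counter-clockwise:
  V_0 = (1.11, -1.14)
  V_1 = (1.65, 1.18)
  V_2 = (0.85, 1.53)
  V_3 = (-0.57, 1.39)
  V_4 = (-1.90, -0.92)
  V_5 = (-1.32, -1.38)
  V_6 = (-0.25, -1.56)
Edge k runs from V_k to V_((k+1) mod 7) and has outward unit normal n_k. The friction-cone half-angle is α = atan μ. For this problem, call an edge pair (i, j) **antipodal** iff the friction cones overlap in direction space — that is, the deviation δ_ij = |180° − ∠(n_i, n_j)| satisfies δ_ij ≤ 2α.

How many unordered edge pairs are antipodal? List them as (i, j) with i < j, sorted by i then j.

α = atan 0.55 = 28.81°;  2α = 57.62°
n_0 = (+0.9740, -0.2267)
n_1 = (+0.4008, +0.9162)
n_2 = (-0.0981, +0.9952)
n_3 = (-0.8666, +0.4990)
n_4 = (-0.6214, -0.7835)
n_5 = (-0.1659, -0.9861)
n_6 = (+0.2951, -0.9555)
  (0,1): δ = 100.53°  ·
  (0,2): δ = 71.27°  ·
  (0,3): δ = 16.83°  ✓
  (0,4): δ = 64.68°  ·
  (0,5): δ = 93.55°  ·
  (0,6): δ = 120.26°  ·
  (1,2): δ = 150.74°  ·
  (1,3): δ = 96.30°  ·
  (1,4): δ = 14.79°  ✓
  (1,5): δ = 14.08°  ✓
  (1,6): δ = 40.79°  ✓
  (2,3): δ = 125.56°  ·
  (2,4): δ = 44.05°  ✓
  (2,5): δ = 15.18°  ✓
  (2,6): δ = 11.53°  ✓
  (3,4): δ = 98.49°  ·
  (3,5): δ = 69.62°  ·
  (3,6): δ = 42.91°  ✓
  (4,5): δ = 151.13°  ·
  (4,6): δ = 124.42°  ·
  (5,6): δ = 153.29°  ·
antipodal pairs: 8

count = 8; pairs: (0,3), (1,4), (1,5), (1,6), (2,4), (2,5), (2,6), (3,6)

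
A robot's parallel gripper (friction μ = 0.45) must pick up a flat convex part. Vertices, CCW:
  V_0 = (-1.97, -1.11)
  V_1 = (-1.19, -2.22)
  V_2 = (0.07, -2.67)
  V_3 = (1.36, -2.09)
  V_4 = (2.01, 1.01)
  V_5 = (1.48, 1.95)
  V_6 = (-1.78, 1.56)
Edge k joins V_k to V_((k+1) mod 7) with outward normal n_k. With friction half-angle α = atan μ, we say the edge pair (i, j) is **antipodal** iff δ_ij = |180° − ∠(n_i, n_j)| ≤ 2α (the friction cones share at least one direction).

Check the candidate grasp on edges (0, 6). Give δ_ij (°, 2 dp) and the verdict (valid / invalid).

δ = 140.83°, invalid

α = atan 0.45 = 24.23°;  2α = 48.46°
edge 0: e_0 = (+0.78, -1.11);  n_0 = (-0.8182, -0.5749)
edge 6: e_6 = (-0.19, -2.67);  n_6 = (-0.9975, +0.0710)
∠(n_0, n_6) = 39.17°
δ = |180° − 39.17°| = 140.83°
140.83° > 2α = 48.46°  →  invalid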